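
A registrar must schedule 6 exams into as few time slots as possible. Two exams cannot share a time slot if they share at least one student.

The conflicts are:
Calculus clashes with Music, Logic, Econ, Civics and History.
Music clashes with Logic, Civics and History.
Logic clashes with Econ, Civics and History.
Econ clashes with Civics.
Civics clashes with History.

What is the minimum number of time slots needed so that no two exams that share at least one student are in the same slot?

Calculus, Music, Logic, Civics, History all conflict with each other, so at least 5 time slots are needed.
A valid assignment using 5 time slots: Calculus=2, Music=5, Logic=3, Econ=4, Civics=1, History=4. Each listed conflict is separated.

5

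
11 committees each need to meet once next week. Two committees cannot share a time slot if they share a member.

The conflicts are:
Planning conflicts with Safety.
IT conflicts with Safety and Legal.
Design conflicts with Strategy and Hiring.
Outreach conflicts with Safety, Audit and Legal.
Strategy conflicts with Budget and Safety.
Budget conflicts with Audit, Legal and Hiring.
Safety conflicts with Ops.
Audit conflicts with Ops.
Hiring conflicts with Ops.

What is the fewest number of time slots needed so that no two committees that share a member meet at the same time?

The cycle Ops-Hiring-Design-Strategy-Safety-Ops has odd length 5, so it cannot be 2-colored; at least 3 time slots are needed.
A valid assignment using 3 time slots: Planning=2, IT=3, Design=1, Outreach=3, Strategy=2, Budget=1, Safety=1, Audit=2, Legal=2, Hiring=2, Ops=3. Each listed conflict is separated.

3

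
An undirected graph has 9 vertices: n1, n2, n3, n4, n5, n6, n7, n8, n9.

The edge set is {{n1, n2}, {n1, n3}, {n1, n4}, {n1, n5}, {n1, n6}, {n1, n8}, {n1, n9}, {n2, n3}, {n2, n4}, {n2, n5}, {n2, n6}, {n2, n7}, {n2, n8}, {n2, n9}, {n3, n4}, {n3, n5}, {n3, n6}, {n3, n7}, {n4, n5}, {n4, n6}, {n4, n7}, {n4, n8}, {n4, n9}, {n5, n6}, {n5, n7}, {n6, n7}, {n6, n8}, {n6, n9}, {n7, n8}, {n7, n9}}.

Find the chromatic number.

6

n1, n2, n3, n4, n5, n6 are mutually adjacent (a clique of size 6), so at least 6 colors are needed.
6 colors suffice: n1=4, n2=3, n3=5, n4=1, n5=6, n6=2, n7=4, n8=5, n9=5. Each edge has distinct colors on its endpoints.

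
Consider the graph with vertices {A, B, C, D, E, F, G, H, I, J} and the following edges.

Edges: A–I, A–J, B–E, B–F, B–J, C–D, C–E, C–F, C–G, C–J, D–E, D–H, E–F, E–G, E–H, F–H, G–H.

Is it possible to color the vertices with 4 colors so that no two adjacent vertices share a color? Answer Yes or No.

The chromatic number is 3. B, E, F form a triangle, so at least 3 colors are needed.
One proper 3-coloring: A=blue, B=blue, C=blue, D=green, E=red, F=green, G=green, H=blue, I=red, J=red.
Since 4 ≥ 3, a proper 4-coloring certainly exists.

Yes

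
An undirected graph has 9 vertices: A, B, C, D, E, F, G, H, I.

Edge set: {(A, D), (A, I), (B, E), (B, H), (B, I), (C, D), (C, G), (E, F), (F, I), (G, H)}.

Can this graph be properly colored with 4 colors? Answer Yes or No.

The chromatic number is 3. The cycle B-H-G-C-D-A-I-B has odd length 7, so it cannot be 2-colored; at least 3 colors are needed.
One proper 3-coloring: A=green, B=blue, C=red, D=blue, E=red, F=blue, G=blue, H=red, I=red.
Since 4 ≥ 3, a proper 4-coloring certainly exists.

Yes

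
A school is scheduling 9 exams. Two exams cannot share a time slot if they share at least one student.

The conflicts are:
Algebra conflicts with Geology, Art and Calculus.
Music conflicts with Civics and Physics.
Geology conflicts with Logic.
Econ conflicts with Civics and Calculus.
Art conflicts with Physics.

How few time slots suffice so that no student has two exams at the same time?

3

The cycle Music-Physics-Art-Algebra-Calculus-Econ-Civics-Music has odd length 7, so it cannot be 2-colored; at least 3 time slots are needed.
3 time slots suffice: Algebra=1, Music=2, Geology=2, Econ=3, Art=2, Civics=1, Physics=1, Calculus=2, Logic=1. No two conflicting exams share a time slot.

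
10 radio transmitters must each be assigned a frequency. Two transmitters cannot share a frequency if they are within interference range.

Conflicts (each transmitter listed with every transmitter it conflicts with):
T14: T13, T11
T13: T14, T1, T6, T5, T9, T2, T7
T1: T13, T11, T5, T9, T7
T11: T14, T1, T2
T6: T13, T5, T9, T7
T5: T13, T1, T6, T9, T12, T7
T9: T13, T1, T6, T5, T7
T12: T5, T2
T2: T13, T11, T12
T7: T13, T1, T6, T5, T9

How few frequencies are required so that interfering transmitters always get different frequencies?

T13, T6, T5, T9, T7 all conflict with each other, so at least 5 frequencies are needed.
5 frequencies suffice: frequency 1 → {T13, T11, T12}; frequency 2 → {T14, T5, T2}; frequency 3 → {T9}; frequency 4 → {T1, T6}; frequency 5 → {T7}. Each listed conflict is separated.

5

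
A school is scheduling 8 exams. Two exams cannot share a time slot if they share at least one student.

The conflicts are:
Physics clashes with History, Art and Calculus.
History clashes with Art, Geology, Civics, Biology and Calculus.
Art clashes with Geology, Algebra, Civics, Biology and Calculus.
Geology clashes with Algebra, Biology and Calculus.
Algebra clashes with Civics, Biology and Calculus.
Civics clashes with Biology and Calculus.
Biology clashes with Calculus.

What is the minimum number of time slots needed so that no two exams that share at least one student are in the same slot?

Art, Algebra, Civics, Biology, Calculus are mutually in conflict, so at least 5 time slots are needed.
Using 5 time slots: Physics=3, History=4, Art=2, Geology=5, Algebra=4, Civics=5, Biology=3, Calculus=1. Each listed conflict is separated.

5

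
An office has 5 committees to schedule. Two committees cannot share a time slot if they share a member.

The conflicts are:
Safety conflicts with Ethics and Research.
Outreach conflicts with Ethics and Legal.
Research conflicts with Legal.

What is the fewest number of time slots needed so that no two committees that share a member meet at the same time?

3

The cycle Safety-Ethics-Outreach-Legal-Research-Safety has odd length 5, so it cannot be 2-colored; at least 3 time slots are needed.
3 time slots suffice: time slot 1 → {Outreach, Research}; time slot 2 → {Safety, Legal}; time slot 3 → {Ethics}. Every pair that conflicts lands in different time slots.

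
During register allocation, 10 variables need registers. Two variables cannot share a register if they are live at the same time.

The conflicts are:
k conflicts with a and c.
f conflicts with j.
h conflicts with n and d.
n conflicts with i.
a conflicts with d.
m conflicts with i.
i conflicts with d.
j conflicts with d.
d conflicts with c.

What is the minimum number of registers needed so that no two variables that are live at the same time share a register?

k and a conflict, so at least 2 registers are needed.
2 registers suffice: k=1, f=1, h=2, n=1, a=2, m=1, i=2, j=2, d=1, c=2. Every pair that conflicts lands in different registers.

2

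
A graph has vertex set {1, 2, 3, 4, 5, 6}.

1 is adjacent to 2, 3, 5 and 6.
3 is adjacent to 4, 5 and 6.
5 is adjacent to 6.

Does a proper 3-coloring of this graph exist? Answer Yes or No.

No

1, 3, 5, 6 are pairwise adjacent (a clique of size 4), so at least 4 colors are needed.
So 3 colors are not enough.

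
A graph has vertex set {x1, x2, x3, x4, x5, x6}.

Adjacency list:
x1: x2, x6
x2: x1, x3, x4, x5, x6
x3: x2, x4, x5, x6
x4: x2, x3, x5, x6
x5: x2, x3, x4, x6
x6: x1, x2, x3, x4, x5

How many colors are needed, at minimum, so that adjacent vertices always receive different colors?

5

x2, x3, x4, x5, x6 are mutually adjacent (a clique of size 5), so at least 5 colors are needed.
5 colors suffice: color 1 → {x2}; color 2 → {x6}; color 3 → {x1, x3}; color 4 → {x4}; color 5 → {x5}. No two adjacent vertices share a color.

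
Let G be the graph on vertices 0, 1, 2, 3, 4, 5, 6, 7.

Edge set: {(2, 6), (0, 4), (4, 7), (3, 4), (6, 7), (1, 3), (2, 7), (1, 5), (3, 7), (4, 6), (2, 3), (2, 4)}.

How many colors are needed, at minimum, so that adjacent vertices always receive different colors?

4

2, 4, 6, 7 are mutually adjacent (a clique of size 4), so at least 4 colors are needed.
One proper 4-coloring: 0=blue, 1=red, 2=blue, 3=yellow, 4=red, 5=blue, 6=yellow, 7=green. Each edge has distinct colors on its endpoints.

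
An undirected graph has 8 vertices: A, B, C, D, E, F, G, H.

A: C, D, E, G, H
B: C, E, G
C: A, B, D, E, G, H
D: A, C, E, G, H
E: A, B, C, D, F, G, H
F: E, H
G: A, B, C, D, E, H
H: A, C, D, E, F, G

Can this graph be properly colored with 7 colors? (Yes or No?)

Yes

The chromatic number is 6. A, C, D, E, G, H are pairwise adjacent (a clique of size 6), so at least 6 colors are needed.
6 colors suffice: A=5, B=4, C=3, D=6, E=1, F=2, G=2, H=4.
Since 7 ≥ 6, a proper 7-coloring certainly exists.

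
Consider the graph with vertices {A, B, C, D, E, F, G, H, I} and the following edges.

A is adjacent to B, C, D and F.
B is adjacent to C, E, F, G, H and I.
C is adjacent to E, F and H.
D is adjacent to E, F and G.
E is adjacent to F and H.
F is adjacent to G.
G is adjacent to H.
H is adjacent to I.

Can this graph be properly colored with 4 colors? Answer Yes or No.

The chromatic number is 4. B, C, E, H form a clique, so at least 4 colors are needed.
4 colors suffice: color red → {B, D}; color blue → {F, H}; color green → {C, G, I}; color yellow → {A, E}.
That is already a proper 4-coloring.

Yes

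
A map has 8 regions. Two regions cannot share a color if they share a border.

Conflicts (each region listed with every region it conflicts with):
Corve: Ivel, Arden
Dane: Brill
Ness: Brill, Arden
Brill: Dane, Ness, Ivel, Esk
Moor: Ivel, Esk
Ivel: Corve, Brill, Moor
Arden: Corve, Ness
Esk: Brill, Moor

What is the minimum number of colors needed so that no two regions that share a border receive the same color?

3

The cycle Ness-Arden-Corve-Ivel-Brill-Ness has odd length 5, so it cannot be 2-colored; at least 3 colors are needed.
3 colors suffice: color 1 → {Corve, Brill, Moor}; color 2 → {Dane, Ivel, Arden, Esk}; color 3 → {Ness}. Every pair that conflicts lands in different colors.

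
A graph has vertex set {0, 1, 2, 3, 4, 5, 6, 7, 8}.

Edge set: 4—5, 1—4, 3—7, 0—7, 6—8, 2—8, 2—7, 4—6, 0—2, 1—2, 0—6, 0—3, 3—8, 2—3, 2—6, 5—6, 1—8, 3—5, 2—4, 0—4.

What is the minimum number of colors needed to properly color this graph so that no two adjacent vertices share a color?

0, 2, 4, 6 are pairwise adjacent (a clique of size 4), so at least 4 colors are needed.
One proper 4-coloring: 0=c, 1=d, 2=a, 3=b, 4=b, 5=a, 6=d, 7=d, 8=c. Each edge has distinct colors on its endpoints.

4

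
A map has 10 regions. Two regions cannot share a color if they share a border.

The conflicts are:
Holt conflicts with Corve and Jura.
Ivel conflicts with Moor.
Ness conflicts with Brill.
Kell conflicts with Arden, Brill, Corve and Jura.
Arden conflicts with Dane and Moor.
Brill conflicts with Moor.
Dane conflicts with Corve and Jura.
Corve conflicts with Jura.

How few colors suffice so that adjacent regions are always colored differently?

Holt, Corve, Jura pairwise conflict, so at least 3 colors are needed.
3 colors suffice: color 1 → {Ness, Moor, Jura}; color 2 → {Ivel, Arden, Brill, Corve}; color 3 → {Holt, Kell, Dane}. Every pair that conflicts lands in different colors.

3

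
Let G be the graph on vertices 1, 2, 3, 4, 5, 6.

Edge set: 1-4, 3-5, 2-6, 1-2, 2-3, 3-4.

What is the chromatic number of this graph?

2

1 and 2 are adjacent, so at least 2 colors are needed.
2 colors suffice: color a → {2, 4, 5}; color b → {1, 3, 6}. No two adjacent vertices share a color.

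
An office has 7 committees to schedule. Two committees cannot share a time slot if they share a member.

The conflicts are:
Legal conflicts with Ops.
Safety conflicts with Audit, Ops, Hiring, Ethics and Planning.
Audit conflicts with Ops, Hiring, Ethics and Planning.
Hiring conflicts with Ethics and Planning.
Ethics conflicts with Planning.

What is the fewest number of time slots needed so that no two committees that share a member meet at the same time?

5

Safety, Audit, Hiring, Ethics, Planning all conflict with each other, so at least 5 time slots are needed.
5 time slots suffice: time slot 1 → {Legal, Audit}; time slot 2 → {Safety}; time slot 3 → {Ops, Hiring}; time slot 4 → {Planning}; time slot 5 → {Ethics}. Each listed conflict is separated.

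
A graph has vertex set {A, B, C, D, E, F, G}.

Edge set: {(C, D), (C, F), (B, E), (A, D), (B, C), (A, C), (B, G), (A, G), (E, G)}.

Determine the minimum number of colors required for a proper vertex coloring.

3

B, E, G are mutually adjacent, so at least 3 colors are needed.
A valid assignment using 3 colors: A=2, B=2, C=1, D=3, E=3, F=2, G=1. Each edge has distinct colors on its endpoints.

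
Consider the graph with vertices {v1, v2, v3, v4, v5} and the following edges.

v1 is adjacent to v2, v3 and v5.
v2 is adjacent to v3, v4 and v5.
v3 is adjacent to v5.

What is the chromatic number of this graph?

v1, v2, v3, v5 are pairwise adjacent (a clique of size 4), so at least 4 colors are needed.
4 colors suffice: color R → {v2}; color B → {v4, v5}; color G → {v1}; color Y → {v3}. Every edge joins two different colors.

4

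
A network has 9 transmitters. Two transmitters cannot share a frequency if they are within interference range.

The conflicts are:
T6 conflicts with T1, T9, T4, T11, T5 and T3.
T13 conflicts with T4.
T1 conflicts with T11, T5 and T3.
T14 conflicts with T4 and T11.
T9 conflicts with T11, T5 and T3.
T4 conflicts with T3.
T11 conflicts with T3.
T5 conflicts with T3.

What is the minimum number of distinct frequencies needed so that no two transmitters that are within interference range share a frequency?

4

T6, T9, T5, T3 all conflict with each other, so at least 4 frequencies are needed.
Using 4 frequencies: T6=2, T13=1, T1=4, T14=1, T9=4, T4=3, T11=3, T5=3, T3=1. Each listed conflict is separated.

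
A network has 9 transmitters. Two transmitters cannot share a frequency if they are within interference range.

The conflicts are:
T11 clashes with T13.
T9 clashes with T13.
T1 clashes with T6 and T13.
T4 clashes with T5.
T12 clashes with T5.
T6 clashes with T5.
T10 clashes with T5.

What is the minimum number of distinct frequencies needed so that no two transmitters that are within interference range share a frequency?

2

T10 and T5 conflict, so at least 2 frequencies are needed.
A valid assignment using 2 frequencies: T11=1, T9=1, T1=1, T4=2, T12=2, T6=2, T10=2, T5=1, T13=2. No two conflicting transmitters share a frequency.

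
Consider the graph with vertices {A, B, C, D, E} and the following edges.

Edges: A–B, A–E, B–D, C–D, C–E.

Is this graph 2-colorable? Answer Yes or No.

The cycle B-A-E-C-D-B has odd length 5, so it cannot be 2-colored; at least 3 colors are needed.
So 2 colors are not enough.

No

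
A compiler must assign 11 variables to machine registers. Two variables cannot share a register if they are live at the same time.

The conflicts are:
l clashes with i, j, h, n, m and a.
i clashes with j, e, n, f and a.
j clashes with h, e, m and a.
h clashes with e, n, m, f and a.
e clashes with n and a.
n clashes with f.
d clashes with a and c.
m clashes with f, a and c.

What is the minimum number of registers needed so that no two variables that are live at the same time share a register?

5

l, j, h, m, a pairwise conflict, so at least 5 registers are needed.
5 registers suffice: register 1 → {n, a, c}; register 2 → {i, h, d}; register 3 → {j, f}; register 4 → {e, m}; register 5 → {l}. Every pair that conflicts lands in different registers.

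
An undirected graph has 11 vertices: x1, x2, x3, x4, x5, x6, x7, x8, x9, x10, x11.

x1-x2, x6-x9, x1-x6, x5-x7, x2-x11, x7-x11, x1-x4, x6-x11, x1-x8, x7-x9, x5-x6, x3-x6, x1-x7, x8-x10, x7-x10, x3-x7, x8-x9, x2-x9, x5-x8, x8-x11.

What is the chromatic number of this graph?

2

x1 and x7 are adjacent, so at least 2 colors are needed.
2 colors suffice: color red → {x2, x4, x6, x7, x8}; color blue → {x1, x3, x5, x9, x10, x11}. Every edge joins two different colors.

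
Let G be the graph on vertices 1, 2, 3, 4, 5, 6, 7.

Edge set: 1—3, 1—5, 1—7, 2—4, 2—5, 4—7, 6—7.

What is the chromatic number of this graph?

3

The cycle 2-5-1-7-4-2 has odd length 5, so it cannot be 2-colored; at least 3 colors are needed.
3 colors suffice: color red → {1, 2, 6}; color blue → {3, 5, 7}; color green → {4}. No two adjacent vertices share a color.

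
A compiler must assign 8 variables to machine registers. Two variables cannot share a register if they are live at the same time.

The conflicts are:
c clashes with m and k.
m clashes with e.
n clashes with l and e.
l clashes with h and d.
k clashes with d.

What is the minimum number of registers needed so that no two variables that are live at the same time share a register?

3

The cycle e-m-c-k-d-l-n-e has odd length 7, so it cannot be 2-colored; at least 3 registers are needed.
3 registers suffice: register 1 → {m, l, k}; register 2 → {c, n, h, d}; register 3 → {e}. No two conflicting variables share a register.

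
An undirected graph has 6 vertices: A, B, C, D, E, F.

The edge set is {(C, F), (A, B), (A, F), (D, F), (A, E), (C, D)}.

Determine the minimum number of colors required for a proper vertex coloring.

C, D, F form a triangle, so at least 3 colors are needed.
A valid assignment using 3 colors: A=1, B=2, C=3, D=1, E=2, F=2. Each edge has distinct colors on its endpoints.

3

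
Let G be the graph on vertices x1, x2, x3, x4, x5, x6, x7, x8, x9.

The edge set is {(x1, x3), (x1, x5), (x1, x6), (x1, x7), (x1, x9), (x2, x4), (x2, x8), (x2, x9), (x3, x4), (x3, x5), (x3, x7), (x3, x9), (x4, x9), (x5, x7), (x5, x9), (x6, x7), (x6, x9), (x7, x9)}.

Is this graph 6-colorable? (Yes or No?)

The chromatic number is 5. x1, x3, x5, x7, x9 are pairwise adjacent (a clique of size 5), so at least 5 colors are needed.
One proper 5-coloring: x1=2, x2=3, x3=3, x4=2, x5=5, x6=3, x7=4, x8=1, x9=1.
Since 6 ≥ 5, a proper 6-coloring certainly exists.

Yes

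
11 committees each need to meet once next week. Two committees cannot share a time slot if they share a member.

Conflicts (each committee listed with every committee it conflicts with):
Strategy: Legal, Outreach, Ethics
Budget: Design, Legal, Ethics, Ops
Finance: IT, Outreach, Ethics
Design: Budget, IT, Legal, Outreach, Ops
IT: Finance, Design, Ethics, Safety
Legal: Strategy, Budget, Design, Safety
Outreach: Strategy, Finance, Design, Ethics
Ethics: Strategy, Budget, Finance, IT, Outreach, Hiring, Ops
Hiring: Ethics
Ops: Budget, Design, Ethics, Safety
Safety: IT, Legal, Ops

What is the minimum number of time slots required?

Budget, Design, Legal are mutually in conflict, so at least 3 time slots are needed.
3 time slots suffice: time slot 1 → {Design, Ethics, Safety}; time slot 2 → {IT, Legal, Outreach, Hiring, Ops}; time slot 3 → {Strategy, Budget, Finance}. Each listed conflict is separated.

3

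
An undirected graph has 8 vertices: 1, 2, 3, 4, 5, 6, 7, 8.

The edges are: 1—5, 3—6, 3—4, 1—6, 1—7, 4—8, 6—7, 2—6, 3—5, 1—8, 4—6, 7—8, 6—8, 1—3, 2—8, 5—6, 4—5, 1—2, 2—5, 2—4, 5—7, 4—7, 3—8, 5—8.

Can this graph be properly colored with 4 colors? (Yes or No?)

No

1, 3, 5, 6, 8 are mutually adjacent (a clique of size 5), so at least 5 colors are needed.
So 4 colors are not enough.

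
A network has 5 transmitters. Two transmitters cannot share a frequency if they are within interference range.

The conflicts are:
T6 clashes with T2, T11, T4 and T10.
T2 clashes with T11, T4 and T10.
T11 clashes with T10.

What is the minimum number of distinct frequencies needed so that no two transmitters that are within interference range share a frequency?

4

T6, T2, T11, T10 all conflict with each other, so at least 4 frequencies are needed.
4 frequencies suffice: frequency 1 → {T6}; frequency 2 → {T2}; frequency 3 → {T11, T4}; frequency 4 → {T10}. No two conflicting transmitters share a frequency.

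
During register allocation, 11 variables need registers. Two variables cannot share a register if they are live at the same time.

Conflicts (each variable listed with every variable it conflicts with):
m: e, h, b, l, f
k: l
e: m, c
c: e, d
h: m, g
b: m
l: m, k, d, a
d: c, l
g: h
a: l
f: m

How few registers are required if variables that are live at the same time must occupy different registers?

3

The cycle c-d-l-m-e-c has odd length 5, so it cannot be 2-colored; at least 3 registers are needed.
3 registers suffice: register 1 → {m, k, d, g, a}; register 2 → {e, h, b, l, f}; register 3 → {c}. Each listed conflict is separated.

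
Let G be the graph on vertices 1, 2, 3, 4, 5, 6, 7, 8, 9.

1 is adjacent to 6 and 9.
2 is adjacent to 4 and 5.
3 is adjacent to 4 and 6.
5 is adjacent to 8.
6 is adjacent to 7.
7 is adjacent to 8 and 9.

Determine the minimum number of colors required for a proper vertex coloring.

The cycle 6-3-4-2-5-8-7-6 has odd length 7, so it cannot be 2-colored; at least 3 colors are needed.
One proper 3-coloring: 1=blue, 2=red, 3=blue, 4=green, 5=blue, 6=red, 7=blue, 8=red, 9=red. Each edge has distinct colors on its endpoints.

3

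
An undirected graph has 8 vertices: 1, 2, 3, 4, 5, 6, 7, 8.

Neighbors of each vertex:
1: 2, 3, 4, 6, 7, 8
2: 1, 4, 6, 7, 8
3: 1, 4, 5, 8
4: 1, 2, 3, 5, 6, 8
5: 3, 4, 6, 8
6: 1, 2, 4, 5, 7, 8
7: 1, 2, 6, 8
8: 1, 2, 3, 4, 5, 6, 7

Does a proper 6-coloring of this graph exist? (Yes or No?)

Yes

The chromatic number is 5. 1, 2, 6, 7, 8 are pairwise adjacent (a clique of size 5), so at least 5 colors are needed.
5 colors suffice: color a → {8}; color b → {4, 7}; color c → {1, 5}; color d → {3, 6}; color e → {2}.
Since 6 ≥ 5, a proper 6-coloring certainly exists.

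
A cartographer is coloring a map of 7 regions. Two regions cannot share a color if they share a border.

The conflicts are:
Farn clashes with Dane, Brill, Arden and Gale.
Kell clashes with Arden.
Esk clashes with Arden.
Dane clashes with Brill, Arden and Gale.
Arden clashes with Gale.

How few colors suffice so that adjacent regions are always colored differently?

4

Farn, Dane, Arden, Gale pairwise conflict, so at least 4 colors are needed.
4 colors suffice: Farn=2, Kell=2, Esk=2, Dane=3, Brill=1, Arden=1, Gale=4. Every pair that conflicts lands in different colors.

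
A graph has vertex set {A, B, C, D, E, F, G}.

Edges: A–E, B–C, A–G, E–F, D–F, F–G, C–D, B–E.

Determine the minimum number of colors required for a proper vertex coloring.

3

The cycle C-B-E-F-D-C has odd length 5, so it cannot be 2-colored; at least 3 colors are needed.
One proper 3-coloring: A=blue, B=blue, C=green, D=red, E=red, F=blue, G=red. No two adjacent vertices share a color.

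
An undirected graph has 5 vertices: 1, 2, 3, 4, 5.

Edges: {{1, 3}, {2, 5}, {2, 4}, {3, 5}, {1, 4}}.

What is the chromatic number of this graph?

3

The cycle 4-1-3-5-2-4 has odd length 5, so it cannot be 2-colored; at least 3 colors are needed.
One proper 3-coloring: 1=b, 2=a, 3=a, 4=c, 5=b. Every edge joins two different colors.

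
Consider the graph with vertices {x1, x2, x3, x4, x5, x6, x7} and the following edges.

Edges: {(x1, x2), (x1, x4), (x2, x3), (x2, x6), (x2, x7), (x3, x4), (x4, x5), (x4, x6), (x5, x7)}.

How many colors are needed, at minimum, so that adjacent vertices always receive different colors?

The cycle x4-x5-x7-x2-x6-x4 has odd length 5, so it cannot be 2-colored; at least 3 colors are needed.
3 colors suffice: color red → {x2, x4}; color blue → {x1, x3, x6, x7}; color green → {x5}. Each edge has distinct colors on its endpoints.

3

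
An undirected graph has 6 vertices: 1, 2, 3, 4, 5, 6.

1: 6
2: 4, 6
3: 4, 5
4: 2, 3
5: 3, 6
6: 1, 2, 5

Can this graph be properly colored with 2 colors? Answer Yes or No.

The cycle 5-3-4-2-6-5 has odd length 5, so it cannot be 2-colored; at least 3 colors are needed.
So 2 colors are not enough.

No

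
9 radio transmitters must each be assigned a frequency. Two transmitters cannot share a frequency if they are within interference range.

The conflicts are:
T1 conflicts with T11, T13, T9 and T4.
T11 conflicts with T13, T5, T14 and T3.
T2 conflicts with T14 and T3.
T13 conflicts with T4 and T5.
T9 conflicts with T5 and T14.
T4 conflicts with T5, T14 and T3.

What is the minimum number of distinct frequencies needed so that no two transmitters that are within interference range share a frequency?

T13, T4, T5 pairwise conflict, so at least 3 frequencies are needed.
3 frequencies suffice: frequency 1 → {T11, T2, T9, T4}; frequency 2 → {T13, T14, T3}; frequency 3 → {T1, T5}. Each listed conflict is separated.

3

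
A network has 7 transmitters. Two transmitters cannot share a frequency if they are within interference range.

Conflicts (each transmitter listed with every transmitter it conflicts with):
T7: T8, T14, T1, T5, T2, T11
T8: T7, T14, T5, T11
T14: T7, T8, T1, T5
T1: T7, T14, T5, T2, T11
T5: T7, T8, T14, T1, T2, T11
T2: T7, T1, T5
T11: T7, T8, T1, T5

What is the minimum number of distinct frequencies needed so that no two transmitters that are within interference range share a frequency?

T7, T1, T5, T2 all conflict with each other, so at least 4 frequencies are needed.
Using 4 frequencies: T7=1, T8=3, T14=4, T1=3, T5=2, T2=4, T11=4. Every pair that conflicts lands in different frequencies.

4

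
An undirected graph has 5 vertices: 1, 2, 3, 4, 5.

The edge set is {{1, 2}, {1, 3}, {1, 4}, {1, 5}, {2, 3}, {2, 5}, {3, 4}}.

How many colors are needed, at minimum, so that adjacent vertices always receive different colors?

1, 3, 4 form a triangle, so at least 3 colors are needed.
3 colors suffice: color red → {1}; color blue → {3, 5}; color green → {2, 4}. Every edge joins two different colors.

3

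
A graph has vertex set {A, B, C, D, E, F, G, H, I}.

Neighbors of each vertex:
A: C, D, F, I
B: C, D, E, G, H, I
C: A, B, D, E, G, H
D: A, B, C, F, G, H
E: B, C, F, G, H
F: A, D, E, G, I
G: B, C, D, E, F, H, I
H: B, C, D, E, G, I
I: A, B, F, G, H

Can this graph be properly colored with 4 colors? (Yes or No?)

B, C, E, G, H are pairwise adjacent (a clique of size 5), so at least 5 colors are needed.
So 4 colors are not enough.

No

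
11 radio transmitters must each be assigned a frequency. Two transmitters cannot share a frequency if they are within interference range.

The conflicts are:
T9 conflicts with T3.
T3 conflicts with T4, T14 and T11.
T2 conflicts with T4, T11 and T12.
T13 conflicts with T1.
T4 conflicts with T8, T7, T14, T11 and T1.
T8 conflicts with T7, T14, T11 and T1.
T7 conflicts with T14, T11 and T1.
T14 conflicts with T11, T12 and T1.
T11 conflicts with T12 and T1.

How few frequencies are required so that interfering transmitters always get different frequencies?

6

T4, T8, T7, T14, T11, T1 all conflict with each other, so at least 6 frequencies are needed.
6 frequencies suffice: frequency 1 → {T9, T13, T11}; frequency 2 → {T4, T12}; frequency 3 → {T2, T14}; frequency 4 → {T3, T1}; frequency 5 → {T8}; frequency 6 → {T7}. No two conflicting transmitters share a frequency.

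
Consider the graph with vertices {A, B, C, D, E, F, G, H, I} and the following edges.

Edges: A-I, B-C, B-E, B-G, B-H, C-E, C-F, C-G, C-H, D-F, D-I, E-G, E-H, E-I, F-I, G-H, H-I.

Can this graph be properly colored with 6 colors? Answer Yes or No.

The chromatic number is 5. B, C, E, G, H are pairwise adjacent (a clique of size 5), so at least 5 colors are needed.
A valid assignment using 5 colors: A=2, B=5, C=1, D=3, E=2, F=2, G=4, H=3, I=1.
Since 6 ≥ 5, a proper 6-coloring certainly exists.

Yes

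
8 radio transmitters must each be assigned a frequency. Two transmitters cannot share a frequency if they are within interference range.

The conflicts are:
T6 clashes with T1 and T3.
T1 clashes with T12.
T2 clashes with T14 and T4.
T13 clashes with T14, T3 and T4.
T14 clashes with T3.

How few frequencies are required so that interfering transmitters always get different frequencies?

3

T13, T14, T3 all conflict with each other, so at least 3 frequencies are needed.
3 frequencies suffice: T6=1, T1=2, T2=1, T12=1, T13=1, T14=3, T3=2, T4=2. No two conflicting transmitters share a frequency.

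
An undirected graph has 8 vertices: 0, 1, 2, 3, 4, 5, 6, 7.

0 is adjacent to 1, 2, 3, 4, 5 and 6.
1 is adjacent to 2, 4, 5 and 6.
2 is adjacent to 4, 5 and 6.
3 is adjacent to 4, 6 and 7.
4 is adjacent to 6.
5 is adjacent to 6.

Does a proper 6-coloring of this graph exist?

The chromatic number is 5. 0, 1, 2, 4, 6 form a clique, so at least 5 colors are needed.
One proper 5-coloring: 0=red, 1=yellow, 2=purple, 3=yellow, 4=green, 5=green, 6=blue, 7=red.
Since 6 ≥ 5, a proper 6-coloring certainly exists.

Yes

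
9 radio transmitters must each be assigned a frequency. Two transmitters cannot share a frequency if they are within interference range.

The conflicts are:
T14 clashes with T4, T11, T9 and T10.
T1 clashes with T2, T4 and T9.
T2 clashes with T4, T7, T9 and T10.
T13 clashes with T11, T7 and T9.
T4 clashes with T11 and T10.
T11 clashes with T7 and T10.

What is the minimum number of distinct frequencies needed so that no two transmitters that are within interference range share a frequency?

T14, T4, T11, T10 are mutually in conflict, so at least 4 frequencies are needed.
4 frequencies suffice: frequency 1 → {T2, T11}; frequency 2 → {T4, T7, T9}; frequency 3 → {T1, T13, T10}; frequency 4 → {T14}. Each listed conflict is separated.

4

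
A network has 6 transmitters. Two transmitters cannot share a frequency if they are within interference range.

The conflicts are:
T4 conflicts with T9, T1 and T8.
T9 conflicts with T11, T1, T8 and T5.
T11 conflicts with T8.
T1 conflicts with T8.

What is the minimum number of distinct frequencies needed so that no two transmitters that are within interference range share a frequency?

T4, T9, T1, T8 are mutually in conflict, so at least 4 frequencies are needed.
A valid assignment using 4 frequencies: T4=4, T9=1, T11=3, T1=3, T8=2, T5=2. Every pair that conflicts lands in different frequencies.

4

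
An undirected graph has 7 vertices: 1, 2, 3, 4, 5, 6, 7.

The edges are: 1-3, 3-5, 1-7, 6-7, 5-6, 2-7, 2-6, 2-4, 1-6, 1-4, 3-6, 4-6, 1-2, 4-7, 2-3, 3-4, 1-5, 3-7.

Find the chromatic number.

6

1, 2, 3, 4, 6, 7 are mutually adjacent (a clique of size 6), so at least 6 colors are needed.
6 colors suffice: color a → {3}; color b → {1}; color c → {6}; color d → {2, 5}; color e → {7}; color f → {4}. No two adjacent vertices share a color.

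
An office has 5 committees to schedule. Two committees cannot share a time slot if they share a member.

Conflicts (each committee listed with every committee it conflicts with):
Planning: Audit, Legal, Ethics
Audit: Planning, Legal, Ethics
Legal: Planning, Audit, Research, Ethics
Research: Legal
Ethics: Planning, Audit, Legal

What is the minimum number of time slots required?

4

Planning, Audit, Legal, Ethics pairwise conflict, so at least 4 time slots are needed.
4 time slots suffice: time slot 1 → {Legal}; time slot 2 → {Audit, Research}; time slot 3 → {Planning}; time slot 4 → {Ethics}. No two conflicting committees share a time slot.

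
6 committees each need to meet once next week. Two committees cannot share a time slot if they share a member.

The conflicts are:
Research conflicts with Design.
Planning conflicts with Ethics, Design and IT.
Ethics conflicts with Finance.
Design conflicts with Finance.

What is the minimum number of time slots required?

Design and Finance conflict, so at least 2 time slots are needed.
A valid assignment using 2 time slots: Research=2, Planning=2, Ethics=1, Design=1, IT=1, Finance=2. Every pair that conflicts lands in different time slots.

2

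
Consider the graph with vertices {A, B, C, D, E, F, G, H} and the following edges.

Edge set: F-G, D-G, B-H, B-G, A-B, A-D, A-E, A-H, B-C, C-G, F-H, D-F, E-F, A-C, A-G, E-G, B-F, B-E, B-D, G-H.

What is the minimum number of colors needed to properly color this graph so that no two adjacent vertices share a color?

B, D, F, G are pairwise adjacent (a clique of size 4), so at least 4 colors are needed.
One proper 4-coloring: A=3, B=2, C=4, D=4, E=4, F=3, G=1, H=4. Every edge joins two different colors.

4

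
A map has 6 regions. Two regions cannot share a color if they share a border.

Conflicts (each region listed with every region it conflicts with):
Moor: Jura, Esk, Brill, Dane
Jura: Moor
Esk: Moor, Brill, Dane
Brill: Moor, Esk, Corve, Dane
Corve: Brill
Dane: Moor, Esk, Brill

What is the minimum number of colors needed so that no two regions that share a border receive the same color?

Moor, Esk, Brill, Dane pairwise conflict, so at least 4 colors are needed.
4 colors suffice: color 1 → {Jura, Brill}; color 2 → {Moor, Corve}; color 3 → {Dane}; color 4 → {Esk}. Each listed conflict is separated.

4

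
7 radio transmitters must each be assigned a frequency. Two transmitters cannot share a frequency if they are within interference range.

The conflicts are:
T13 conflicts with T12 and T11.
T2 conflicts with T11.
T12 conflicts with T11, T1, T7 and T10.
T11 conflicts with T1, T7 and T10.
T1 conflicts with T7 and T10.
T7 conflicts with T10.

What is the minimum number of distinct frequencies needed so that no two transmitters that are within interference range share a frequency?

5

T12, T11, T1, T7, T10 all conflict with each other, so at least 5 frequencies are needed.
5 frequencies suffice: frequency 1 → {T11}; frequency 2 → {T2, T12}; frequency 3 → {T13, T7}; frequency 4 → {T1}; frequency 5 → {T10}. No two conflicting transmitters share a frequency.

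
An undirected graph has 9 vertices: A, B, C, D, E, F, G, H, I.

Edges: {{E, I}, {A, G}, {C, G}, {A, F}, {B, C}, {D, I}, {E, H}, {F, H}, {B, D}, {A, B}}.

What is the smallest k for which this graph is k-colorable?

The cycle A-B-D-I-E-H-F-A has odd length 7, so it cannot be 2-colored; at least 3 colors are needed.
3 colors suffice: color 1 → {A, C, H, I}; color 2 → {B, E, F, G}; color 3 → {D}. Every edge joins two different colors.

3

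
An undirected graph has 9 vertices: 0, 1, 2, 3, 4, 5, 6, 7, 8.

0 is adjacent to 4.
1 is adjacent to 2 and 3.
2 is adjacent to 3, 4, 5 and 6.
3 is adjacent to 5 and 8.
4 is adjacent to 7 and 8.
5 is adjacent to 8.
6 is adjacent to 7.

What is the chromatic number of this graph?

3

2, 3, 5 are mutually adjacent, so at least 3 colors are needed.
A valid assignment using 3 colors: 0=a, 1=c, 2=a, 3=b, 4=b, 5=c, 6=b, 7=a, 8=a. No two adjacent vertices share a color.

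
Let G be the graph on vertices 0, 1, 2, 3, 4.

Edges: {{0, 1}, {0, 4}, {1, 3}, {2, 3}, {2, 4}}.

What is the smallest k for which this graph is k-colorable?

The cycle 0-1-3-2-4-0 has odd length 5, so it cannot be 2-colored; at least 3 colors are needed.
A valid assignment using 3 colors: 0=red, 1=blue, 2=green, 3=red, 4=blue. No two adjacent vertices share a color.

3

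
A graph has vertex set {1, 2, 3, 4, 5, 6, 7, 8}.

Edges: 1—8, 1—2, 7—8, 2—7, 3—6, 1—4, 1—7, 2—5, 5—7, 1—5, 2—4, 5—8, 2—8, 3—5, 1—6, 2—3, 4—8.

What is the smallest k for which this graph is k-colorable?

1, 2, 5, 7, 8 are pairwise adjacent (a clique of size 5), so at least 5 colors are needed.
5 colors suffice: color red → {1, 3}; color blue → {2, 6}; color green → {4, 5}; color yellow → {8}; color purple → {7}. Each edge has distinct colors on its endpoints.

5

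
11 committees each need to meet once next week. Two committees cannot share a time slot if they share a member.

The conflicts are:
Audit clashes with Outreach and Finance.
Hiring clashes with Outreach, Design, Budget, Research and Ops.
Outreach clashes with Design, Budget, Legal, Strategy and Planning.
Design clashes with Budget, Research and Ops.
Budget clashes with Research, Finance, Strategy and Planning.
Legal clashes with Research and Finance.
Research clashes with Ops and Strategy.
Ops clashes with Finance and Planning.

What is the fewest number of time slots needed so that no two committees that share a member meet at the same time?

Hiring, Design, Budget, Research are mutually in conflict, so at least 4 time slots are needed.
A valid assignment using 4 time slots: Audit=1, Hiring=4, Outreach=2, Design=3, Budget=1, Legal=1, Research=2, Ops=1, Finance=2, Strategy=3, Planning=3. Every pair that conflicts lands in different time slots.

4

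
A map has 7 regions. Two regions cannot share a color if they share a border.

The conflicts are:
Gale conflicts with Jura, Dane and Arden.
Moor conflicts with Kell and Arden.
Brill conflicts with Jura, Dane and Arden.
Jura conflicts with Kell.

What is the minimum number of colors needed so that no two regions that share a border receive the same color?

3

The cycle Jura-Kell-Moor-Arden-Gale-Jura has odd length 5, so it cannot be 2-colored; at least 3 colors are needed.
A valid assignment using 3 colors: Gale=2, Moor=2, Brill=2, Jura=1, Kell=3, Dane=1, Arden=1. Each listed conflict is separated.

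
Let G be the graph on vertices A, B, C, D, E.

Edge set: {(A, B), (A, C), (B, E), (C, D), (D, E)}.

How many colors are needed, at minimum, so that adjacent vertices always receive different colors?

The cycle D-E-B-A-C-D has odd length 5, so it cannot be 2-colored; at least 3 colors are needed.
3 colors suffice: color red → {B, D}; color blue → {A, E}; color green → {C}. Every edge joins two different colors.

3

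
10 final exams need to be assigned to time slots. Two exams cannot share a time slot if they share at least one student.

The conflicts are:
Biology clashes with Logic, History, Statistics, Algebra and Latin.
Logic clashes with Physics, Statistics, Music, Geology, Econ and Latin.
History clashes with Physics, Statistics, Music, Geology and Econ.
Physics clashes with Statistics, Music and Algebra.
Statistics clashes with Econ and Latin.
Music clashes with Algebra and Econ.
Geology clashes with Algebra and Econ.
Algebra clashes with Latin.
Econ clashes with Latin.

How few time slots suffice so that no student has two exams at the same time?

4

Logic, Statistics, Econ, Latin pairwise conflict, so at least 4 time slots are needed.
Using 4 time slots: Biology=2, Logic=1, History=1, Physics=2, Statistics=3, Music=3, Geology=3, Algebra=1, Econ=2, Latin=4. Each listed conflict is separated.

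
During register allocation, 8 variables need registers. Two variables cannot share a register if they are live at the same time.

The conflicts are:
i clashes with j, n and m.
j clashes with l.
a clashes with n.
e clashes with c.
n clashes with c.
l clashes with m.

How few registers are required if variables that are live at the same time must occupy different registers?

2

n and c conflict, so at least 2 registers are needed.
2 registers suffice: register 1 → {i, a, c, l}; register 2 → {j, e, n, m}. Each listed conflict is separated.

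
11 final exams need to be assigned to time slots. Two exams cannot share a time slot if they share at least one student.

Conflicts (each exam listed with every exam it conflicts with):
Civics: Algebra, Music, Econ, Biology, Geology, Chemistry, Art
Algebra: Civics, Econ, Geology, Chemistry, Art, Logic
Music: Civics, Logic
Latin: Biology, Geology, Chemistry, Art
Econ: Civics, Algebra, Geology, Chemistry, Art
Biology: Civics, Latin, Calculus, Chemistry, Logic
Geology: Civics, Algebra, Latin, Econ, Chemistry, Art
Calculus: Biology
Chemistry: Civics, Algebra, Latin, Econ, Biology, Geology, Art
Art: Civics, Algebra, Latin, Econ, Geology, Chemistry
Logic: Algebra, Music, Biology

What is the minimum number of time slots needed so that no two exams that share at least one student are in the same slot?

Civics, Algebra, Econ, Geology, Chemistry, Art are mutually in conflict, so at least 6 time slots are needed.
6 time slots suffice: time slot 1 → {Calculus, Chemistry, Logic}; time slot 2 → {Civics, Latin}; time slot 3 → {Music, Biology, Art}; time slot 4 → {Geology}; time slot 5 → {Algebra}; time slot 6 → {Econ}. Each listed conflict is separated.

6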